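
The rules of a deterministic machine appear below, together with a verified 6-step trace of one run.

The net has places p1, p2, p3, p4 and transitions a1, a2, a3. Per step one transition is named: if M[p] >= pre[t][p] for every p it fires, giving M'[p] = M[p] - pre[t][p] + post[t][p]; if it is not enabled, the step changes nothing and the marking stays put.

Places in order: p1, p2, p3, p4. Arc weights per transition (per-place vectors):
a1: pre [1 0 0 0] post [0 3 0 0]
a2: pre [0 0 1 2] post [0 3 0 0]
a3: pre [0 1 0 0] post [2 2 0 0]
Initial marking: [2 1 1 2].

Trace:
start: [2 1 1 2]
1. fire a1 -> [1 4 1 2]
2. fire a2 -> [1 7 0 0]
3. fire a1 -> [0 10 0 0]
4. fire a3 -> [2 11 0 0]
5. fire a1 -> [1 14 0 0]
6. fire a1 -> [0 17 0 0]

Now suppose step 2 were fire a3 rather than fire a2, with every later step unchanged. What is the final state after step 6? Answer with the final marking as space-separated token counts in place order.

(re-executing from step 2 with the substitution; state before step 2: [1 4 1 2])
2. fire a3 -> [3 5 1 2]
3. fire a1 -> [2 8 1 2]
4. fire a3 -> [4 9 1 2]
5. fire a1 -> [3 12 1 2]
6. fire a1 -> [2 15 1 2]

2 15 1 2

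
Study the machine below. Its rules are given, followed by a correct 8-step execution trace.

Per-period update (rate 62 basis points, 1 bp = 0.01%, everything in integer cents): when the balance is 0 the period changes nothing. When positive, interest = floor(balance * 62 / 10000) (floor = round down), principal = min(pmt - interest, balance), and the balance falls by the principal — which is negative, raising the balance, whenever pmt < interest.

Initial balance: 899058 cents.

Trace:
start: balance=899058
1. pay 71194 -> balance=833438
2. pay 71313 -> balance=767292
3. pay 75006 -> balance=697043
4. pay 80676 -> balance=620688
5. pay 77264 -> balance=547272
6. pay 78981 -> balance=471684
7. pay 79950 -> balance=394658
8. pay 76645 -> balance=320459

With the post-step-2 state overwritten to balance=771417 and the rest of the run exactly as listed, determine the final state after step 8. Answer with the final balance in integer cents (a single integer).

state after step 2 := balance=771417
3. pay 75006 -> balance=701193
4. pay 80676 -> balance=624864
5. pay 77264 -> balance=551474
6. pay 78981 -> balance=475912
7. pay 79950 -> balance=398912
8. pay 76645 -> balance=324740

324740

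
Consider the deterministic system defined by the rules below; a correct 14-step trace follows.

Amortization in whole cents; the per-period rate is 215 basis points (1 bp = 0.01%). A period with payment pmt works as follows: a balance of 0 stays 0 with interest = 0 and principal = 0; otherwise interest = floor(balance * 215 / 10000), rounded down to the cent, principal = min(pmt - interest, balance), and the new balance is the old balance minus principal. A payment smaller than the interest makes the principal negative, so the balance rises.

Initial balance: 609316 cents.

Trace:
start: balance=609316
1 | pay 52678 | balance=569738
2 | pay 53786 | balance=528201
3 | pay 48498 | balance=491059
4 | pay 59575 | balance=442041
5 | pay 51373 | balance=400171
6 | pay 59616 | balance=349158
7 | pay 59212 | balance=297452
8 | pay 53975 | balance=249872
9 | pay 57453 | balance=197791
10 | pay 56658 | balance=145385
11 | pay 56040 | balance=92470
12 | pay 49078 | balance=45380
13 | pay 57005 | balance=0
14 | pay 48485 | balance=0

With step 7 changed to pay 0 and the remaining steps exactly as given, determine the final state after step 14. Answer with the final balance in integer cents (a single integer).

(re-executing from step 7 with the substitution; state before step 7: balance=349158)
7 | pay 0 | balance=356664
8 | pay 53975 | balance=310357
9 | pay 57453 | balance=259576
10 | pay 56658 | balance=208498
11 | pay 56040 | balance=156940
12 | pay 49078 | balance=111236
13 | pay 57005 | balance=56622
14 | pay 48485 | balance=9354

9354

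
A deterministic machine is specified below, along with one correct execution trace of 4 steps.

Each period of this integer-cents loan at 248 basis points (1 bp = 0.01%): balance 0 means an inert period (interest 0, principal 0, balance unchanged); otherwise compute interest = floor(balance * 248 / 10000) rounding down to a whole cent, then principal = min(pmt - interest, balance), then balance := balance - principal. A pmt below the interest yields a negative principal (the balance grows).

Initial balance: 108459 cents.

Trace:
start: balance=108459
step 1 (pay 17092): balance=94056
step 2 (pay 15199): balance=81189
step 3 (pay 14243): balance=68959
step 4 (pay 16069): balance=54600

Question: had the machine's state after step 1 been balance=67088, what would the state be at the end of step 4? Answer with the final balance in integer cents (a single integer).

state after step 1 := balance=67088
step 2 (pay 15199): balance=53552
step 3 (pay 14243): balance=40637
step 4 (pay 16069): balance=25575

25575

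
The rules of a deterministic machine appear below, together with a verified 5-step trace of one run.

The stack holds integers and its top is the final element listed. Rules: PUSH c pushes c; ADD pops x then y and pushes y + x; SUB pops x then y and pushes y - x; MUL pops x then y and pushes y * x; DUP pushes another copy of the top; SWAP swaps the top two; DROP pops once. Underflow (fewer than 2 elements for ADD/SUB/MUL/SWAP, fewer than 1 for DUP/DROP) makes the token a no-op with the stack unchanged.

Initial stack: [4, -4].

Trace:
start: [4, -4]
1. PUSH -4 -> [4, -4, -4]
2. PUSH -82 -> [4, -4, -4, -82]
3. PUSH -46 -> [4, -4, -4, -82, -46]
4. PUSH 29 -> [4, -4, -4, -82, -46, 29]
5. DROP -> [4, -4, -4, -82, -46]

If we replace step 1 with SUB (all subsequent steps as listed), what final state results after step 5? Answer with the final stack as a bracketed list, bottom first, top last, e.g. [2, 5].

[8, -82, -46]

(re-executing from step 1 with the substitution; state before step 1: [4, -4])
1. SUB -> [8]
2. PUSH -82 -> [8, -82]
3. PUSH -46 -> [8, -82, -46]
4. PUSH 29 -> [8, -82, -46, 29]
5. DROP -> [8, -82, -46]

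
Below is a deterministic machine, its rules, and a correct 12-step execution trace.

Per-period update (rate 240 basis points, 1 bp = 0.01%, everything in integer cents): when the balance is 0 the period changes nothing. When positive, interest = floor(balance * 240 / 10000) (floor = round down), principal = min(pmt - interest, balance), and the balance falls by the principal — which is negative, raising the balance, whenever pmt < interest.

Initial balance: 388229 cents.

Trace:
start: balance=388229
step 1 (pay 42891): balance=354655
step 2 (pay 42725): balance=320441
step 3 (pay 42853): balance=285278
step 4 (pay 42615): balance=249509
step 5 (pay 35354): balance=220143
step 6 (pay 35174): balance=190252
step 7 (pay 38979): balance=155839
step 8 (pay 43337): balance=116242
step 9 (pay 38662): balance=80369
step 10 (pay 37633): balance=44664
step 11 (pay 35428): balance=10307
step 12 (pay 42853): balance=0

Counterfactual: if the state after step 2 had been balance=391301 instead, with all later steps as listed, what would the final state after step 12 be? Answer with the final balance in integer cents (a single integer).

57526

state after step 2 := balance=391301
step 3 (pay 42853): balance=357839
step 4 (pay 42615): balance=323812
step 5 (pay 35354): balance=296229
step 6 (pay 35174): balance=268164
step 7 (pay 38979): balance=235620
step 8 (pay 43337): balance=197937
step 9 (pay 38662): balance=164025
step 10 (pay 37633): balance=130328
step 11 (pay 35428): balance=98027
step 12 (pay 42853): balance=57526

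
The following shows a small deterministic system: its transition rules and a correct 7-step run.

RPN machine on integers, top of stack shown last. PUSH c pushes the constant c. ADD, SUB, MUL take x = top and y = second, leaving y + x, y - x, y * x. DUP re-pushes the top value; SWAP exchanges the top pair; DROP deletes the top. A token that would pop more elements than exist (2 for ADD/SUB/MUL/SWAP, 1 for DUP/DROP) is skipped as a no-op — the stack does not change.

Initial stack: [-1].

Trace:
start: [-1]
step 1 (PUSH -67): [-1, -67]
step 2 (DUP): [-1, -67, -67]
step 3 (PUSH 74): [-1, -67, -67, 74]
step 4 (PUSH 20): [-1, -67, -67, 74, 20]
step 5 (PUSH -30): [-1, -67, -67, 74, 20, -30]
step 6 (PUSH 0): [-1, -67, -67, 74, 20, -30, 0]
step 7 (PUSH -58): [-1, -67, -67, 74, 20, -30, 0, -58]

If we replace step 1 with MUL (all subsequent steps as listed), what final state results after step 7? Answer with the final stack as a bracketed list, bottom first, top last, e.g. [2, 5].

[-1, -1, 74, 20, -30, 0, -58]

(re-executing from step 1 with the substitution; state before step 1: [-1])
step 1 (MUL): [-1]
step 2 (DUP): [-1, -1]
step 3 (PUSH 74): [-1, -1, 74]
step 4 (PUSH 20): [-1, -1, 74, 20]
step 5 (PUSH -30): [-1, -1, 74, 20, -30]
step 6 (PUSH 0): [-1, -1, 74, 20, -30, 0]
step 7 (PUSH -58): [-1, -1, 74, 20, -30, 0, -58]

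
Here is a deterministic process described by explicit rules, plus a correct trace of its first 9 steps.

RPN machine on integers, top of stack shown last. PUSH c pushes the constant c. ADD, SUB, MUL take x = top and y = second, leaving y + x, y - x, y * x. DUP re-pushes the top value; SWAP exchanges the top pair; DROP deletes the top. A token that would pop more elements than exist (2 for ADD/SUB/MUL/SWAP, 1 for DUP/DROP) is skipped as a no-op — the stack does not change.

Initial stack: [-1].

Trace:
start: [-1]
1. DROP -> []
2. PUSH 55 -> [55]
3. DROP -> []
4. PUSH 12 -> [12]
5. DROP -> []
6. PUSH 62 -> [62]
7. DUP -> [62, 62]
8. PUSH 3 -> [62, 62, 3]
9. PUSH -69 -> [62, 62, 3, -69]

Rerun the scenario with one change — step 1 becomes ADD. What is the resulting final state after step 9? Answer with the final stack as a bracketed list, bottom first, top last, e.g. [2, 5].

(re-executing from step 1 with the substitution; state before step 1: [-1])
1. ADD -> [-1]
2. PUSH 55 -> [-1, 55]
3. DROP -> [-1]
4. PUSH 12 -> [-1, 12]
5. DROP -> [-1]
6. PUSH 62 -> [-1, 62]
7. DUP -> [-1, 62, 62]
8. PUSH 3 -> [-1, 62, 62, 3]
9. PUSH -69 -> [-1, 62, 62, 3, -69]

[-1, 62, 62, 3, -69]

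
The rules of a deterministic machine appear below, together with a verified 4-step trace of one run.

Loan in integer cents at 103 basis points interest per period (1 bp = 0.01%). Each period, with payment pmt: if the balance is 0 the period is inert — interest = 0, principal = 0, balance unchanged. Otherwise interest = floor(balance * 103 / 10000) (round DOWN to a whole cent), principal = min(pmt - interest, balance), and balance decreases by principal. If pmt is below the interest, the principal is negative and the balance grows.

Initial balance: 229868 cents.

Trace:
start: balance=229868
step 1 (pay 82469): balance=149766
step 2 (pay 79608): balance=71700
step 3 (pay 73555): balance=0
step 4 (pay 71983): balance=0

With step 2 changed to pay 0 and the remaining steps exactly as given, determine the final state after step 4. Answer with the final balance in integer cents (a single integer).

8144

(re-executing from step 2 with the substitution; state before step 2: balance=149766)
step 2 (pay 0): balance=151308
step 3 (pay 73555): balance=79311
step 4 (pay 71983): balance=8144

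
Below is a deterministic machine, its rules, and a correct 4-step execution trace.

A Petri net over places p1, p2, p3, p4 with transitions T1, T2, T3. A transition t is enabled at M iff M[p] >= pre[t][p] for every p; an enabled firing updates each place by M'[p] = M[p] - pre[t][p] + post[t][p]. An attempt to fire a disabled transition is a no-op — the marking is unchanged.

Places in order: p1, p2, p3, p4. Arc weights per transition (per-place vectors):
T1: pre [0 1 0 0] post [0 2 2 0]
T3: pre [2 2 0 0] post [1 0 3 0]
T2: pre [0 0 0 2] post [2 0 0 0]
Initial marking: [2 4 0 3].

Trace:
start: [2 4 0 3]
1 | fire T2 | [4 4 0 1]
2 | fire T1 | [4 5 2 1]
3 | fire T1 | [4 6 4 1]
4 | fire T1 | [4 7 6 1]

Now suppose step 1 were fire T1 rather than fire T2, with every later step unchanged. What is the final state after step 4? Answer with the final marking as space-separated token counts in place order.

(re-executing from step 1 with the substitution; state before step 1: [2 4 0 3])
1 | fire T1 | [2 5 2 3]
2 | fire T1 | [2 6 4 3]
3 | fire T1 | [2 7 6 3]
4 | fire T1 | [2 8 8 3]

2 8 8 3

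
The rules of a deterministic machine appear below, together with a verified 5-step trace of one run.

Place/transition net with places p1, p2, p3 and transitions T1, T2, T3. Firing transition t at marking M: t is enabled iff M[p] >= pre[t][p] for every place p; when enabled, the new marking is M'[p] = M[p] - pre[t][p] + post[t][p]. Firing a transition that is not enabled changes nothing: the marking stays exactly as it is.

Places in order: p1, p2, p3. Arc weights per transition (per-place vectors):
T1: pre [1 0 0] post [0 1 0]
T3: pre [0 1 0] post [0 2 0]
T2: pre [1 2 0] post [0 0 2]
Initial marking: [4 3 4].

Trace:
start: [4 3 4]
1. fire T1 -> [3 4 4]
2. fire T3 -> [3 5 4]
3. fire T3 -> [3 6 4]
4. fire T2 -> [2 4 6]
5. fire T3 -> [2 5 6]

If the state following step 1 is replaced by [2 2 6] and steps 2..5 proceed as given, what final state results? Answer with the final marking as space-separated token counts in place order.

1 3 8

state after step 1 := [2 2 6]
2. fire T3 -> [2 3 6]
3. fire T3 -> [2 4 6]
4. fire T2 -> [1 2 8]
5. fire T3 -> [1 3 8]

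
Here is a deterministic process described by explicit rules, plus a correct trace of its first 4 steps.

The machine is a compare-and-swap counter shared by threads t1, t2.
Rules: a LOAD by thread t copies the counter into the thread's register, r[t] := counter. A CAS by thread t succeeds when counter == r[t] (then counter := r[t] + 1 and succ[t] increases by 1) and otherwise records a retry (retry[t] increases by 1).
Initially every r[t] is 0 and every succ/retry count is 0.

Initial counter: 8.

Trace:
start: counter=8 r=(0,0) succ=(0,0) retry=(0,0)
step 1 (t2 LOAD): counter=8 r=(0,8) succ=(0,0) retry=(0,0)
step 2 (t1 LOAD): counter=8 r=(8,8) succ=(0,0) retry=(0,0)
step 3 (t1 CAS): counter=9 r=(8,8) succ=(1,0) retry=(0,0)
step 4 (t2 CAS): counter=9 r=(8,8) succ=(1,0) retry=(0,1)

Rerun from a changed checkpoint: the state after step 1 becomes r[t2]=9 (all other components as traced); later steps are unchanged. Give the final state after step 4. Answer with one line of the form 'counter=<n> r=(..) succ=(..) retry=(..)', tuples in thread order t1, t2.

state after step 1 := counter=8 r=(0,9) succ=(0,0) retry=(0,0)
step 2 (t1 LOAD): counter=8 r=(8,9) succ=(0,0) retry=(0,0)
step 3 (t1 CAS): counter=9 r=(8,9) succ=(1,0) retry=(0,0)
step 4 (t2 CAS): counter=10 r=(8,9) succ=(1,1) retry=(0,0)

counter=10 r=(8,9) succ=(1,1) retry=(0,0)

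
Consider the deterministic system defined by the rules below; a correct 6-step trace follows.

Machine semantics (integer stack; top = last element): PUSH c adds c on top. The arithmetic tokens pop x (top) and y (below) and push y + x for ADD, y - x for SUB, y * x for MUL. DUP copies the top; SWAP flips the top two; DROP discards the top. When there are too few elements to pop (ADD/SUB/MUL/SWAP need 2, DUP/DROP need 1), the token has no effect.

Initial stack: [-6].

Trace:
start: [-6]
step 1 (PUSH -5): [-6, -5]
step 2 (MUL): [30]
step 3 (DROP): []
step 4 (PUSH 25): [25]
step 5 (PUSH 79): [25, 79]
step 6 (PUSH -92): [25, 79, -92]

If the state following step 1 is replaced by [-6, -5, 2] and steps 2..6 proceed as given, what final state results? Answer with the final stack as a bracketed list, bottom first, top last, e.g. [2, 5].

[-6, 25, 79, -92]

state after step 1 := [-6, -5, 2]
step 2 (MUL): [-6, -10]
step 3 (DROP): [-6]
step 4 (PUSH 25): [-6, 25]
step 5 (PUSH 79): [-6, 25, 79]
step 6 (PUSH -92): [-6, 25, 79, -92]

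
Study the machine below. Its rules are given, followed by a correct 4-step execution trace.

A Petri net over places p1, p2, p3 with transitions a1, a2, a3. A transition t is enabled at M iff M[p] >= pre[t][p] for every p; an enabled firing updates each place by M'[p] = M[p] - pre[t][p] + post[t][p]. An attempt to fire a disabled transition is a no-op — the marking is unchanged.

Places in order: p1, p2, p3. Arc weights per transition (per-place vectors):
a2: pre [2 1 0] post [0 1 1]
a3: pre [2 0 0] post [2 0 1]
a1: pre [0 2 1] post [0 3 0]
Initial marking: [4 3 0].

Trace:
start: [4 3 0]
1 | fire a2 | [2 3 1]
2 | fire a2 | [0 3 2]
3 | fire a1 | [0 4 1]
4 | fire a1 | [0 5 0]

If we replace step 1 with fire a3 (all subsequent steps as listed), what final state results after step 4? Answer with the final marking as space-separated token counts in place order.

2 5 0

(re-executing from step 1 with the substitution; state before step 1: [4 3 0])
1 | fire a3 | [4 3 1]
2 | fire a2 | [2 3 2]
3 | fire a1 | [2 4 1]
4 | fire a1 | [2 5 0]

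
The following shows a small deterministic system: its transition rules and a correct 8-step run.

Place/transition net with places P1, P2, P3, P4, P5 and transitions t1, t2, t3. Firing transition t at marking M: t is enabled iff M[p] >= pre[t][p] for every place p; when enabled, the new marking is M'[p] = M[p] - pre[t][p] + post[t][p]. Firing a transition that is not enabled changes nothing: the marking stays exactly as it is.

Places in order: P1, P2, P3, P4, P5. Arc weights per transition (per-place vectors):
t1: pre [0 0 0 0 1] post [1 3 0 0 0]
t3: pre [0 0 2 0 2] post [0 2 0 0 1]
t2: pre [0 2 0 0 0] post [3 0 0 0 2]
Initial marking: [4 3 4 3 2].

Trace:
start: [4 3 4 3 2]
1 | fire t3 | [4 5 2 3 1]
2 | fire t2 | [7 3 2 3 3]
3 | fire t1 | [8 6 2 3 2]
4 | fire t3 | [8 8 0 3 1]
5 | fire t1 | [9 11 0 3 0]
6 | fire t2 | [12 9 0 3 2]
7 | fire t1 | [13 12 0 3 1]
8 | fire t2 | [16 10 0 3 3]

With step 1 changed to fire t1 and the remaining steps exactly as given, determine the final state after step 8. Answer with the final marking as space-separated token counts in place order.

17 11 2 3 3

(re-executing from step 1 with the substitution; state before step 1: [4 3 4 3 2])
1 | fire t1 | [5 6 4 3 1]
2 | fire t2 | [8 4 4 3 3]
3 | fire t1 | [9 7 4 3 2]
4 | fire t3 | [9 9 2 3 1]
5 | fire t1 | [10 12 2 3 0]
6 | fire t2 | [13 10 2 3 2]
7 | fire t1 | [14 13 2 3 1]
8 | fire t2 | [17 11 2 3 3]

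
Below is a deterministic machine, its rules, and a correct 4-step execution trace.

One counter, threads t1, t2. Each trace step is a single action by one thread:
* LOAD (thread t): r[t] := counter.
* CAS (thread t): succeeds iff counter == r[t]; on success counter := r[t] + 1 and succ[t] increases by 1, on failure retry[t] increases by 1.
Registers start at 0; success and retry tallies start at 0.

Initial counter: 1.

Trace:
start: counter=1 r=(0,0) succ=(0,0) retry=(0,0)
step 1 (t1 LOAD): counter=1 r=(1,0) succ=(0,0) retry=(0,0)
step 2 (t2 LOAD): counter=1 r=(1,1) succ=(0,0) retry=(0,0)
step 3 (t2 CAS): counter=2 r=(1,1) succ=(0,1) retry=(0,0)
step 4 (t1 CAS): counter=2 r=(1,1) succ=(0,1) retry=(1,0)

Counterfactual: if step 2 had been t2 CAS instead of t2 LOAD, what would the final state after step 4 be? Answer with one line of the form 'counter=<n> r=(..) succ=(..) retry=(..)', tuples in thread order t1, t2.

(re-executing from step 2 with the substitution; state before step 2: counter=1 r=(1,0) succ=(0,0) retry=(0,0))
step 2 (t2 CAS): counter=1 r=(1,0) succ=(0,0) retry=(0,1)
step 3 (t2 CAS): counter=1 r=(1,0) succ=(0,0) retry=(0,2)
step 4 (t1 CAS): counter=2 r=(1,0) succ=(1,0) retry=(0,2)

counter=2 r=(1,0) succ=(1,0) retry=(0,2)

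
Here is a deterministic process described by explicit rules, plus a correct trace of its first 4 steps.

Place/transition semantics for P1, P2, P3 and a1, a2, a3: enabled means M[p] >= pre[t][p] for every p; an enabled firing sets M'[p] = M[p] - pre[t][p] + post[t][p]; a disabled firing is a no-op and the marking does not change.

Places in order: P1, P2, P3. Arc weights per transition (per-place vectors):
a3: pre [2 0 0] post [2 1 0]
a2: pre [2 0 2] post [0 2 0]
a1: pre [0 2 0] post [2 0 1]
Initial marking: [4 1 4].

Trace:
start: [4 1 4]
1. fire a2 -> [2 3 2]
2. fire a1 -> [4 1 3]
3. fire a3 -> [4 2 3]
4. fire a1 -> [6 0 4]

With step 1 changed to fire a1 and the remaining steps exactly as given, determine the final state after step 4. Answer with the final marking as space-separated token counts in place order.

(re-executing from step 1 with the substitution; state before step 1: [4 1 4])
1. fire a1 -> [4 1 4]
2. fire a1 -> [4 1 4]
3. fire a3 -> [4 2 4]
4. fire a1 -> [6 0 5]

6 0 5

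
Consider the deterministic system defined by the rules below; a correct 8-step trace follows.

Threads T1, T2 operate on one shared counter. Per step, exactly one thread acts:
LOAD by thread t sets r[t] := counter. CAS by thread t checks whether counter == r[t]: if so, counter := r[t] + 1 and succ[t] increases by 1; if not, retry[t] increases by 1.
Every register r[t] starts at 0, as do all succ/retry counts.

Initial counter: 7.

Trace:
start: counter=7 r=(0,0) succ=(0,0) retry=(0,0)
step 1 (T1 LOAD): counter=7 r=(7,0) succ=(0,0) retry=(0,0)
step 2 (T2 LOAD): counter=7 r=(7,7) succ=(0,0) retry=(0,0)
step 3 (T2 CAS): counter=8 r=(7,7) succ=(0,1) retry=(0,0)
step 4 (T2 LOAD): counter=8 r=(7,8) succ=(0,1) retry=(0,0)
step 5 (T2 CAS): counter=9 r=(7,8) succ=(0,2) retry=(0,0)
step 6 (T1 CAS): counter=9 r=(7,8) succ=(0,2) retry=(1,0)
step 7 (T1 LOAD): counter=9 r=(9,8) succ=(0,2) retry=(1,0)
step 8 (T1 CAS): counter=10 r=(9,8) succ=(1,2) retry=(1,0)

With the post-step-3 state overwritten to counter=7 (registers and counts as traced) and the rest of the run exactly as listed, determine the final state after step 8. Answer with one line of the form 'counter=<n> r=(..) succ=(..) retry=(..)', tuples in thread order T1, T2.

counter=9 r=(8,7) succ=(1,2) retry=(1,0)

state after step 3 := counter=7 r=(7,7) succ=(0,1) retry=(0,0)
step 4 (T2 LOAD): counter=7 r=(7,7) succ=(0,1) retry=(0,0)
step 5 (T2 CAS): counter=8 r=(7,7) succ=(0,2) retry=(0,0)
step 6 (T1 CAS): counter=8 r=(7,7) succ=(0,2) retry=(1,0)
step 7 (T1 LOAD): counter=8 r=(8,7) succ=(0,2) retry=(1,0)
step 8 (T1 CAS): counter=9 r=(8,7) succ=(1,2) retry=(1,0)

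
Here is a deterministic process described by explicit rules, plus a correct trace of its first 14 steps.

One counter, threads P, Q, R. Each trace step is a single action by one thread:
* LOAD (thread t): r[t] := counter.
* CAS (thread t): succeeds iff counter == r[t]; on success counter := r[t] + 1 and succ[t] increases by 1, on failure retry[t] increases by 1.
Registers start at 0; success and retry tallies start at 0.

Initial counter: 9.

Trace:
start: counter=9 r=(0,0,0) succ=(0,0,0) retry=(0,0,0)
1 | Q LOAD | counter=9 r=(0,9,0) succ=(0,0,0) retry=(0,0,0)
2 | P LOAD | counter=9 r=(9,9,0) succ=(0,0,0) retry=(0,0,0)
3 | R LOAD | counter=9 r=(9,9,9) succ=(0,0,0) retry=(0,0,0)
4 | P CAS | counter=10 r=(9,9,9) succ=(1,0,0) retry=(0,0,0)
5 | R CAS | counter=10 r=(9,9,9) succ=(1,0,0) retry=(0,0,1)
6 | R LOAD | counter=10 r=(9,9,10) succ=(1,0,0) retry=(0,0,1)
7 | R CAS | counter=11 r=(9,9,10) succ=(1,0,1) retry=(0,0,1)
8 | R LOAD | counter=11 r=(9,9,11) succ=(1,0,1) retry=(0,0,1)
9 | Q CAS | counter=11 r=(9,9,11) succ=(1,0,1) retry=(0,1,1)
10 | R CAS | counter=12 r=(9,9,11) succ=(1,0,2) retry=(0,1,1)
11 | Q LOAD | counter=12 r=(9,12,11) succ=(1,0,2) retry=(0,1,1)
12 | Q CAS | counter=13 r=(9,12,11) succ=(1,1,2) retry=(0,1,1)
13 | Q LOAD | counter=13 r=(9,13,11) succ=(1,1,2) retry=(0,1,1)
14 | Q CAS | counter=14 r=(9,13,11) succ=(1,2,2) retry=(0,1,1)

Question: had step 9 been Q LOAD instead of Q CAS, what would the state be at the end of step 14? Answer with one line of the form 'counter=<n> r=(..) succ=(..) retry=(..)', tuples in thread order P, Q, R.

counter=14 r=(9,13,11) succ=(1,2,2) retry=(0,0,1)

(re-executing from step 9 with the substitution; state before step 9: counter=11 r=(9,9,11) succ=(1,0,1) retry=(0,0,1))
9 | Q LOAD | counter=11 r=(9,11,11) succ=(1,0,1) retry=(0,0,1)
10 | R CAS | counter=12 r=(9,11,11) succ=(1,0,2) retry=(0,0,1)
11 | Q LOAD | counter=12 r=(9,12,11) succ=(1,0,2) retry=(0,0,1)
12 | Q CAS | counter=13 r=(9,12,11) succ=(1,1,2) retry=(0,0,1)
13 | Q LOAD | counter=13 r=(9,13,11) succ=(1,1,2) retry=(0,0,1)
14 | Q CAS | counter=14 r=(9,13,11) succ=(1,2,2) retry=(0,0,1)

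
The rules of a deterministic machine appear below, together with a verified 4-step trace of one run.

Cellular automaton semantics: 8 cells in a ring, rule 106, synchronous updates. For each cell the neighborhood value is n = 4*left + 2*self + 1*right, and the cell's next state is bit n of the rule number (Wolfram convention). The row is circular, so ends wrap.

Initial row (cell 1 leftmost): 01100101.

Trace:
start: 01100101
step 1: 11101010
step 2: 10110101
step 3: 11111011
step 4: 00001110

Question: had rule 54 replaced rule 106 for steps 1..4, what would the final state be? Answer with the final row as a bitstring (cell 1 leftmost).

(re-executing steps 1..4 under rule 54; state before step 1: 01100101)
step 1: 10011111
step 2: 01100000
step 3: 10010000
step 4: 11111001

11111001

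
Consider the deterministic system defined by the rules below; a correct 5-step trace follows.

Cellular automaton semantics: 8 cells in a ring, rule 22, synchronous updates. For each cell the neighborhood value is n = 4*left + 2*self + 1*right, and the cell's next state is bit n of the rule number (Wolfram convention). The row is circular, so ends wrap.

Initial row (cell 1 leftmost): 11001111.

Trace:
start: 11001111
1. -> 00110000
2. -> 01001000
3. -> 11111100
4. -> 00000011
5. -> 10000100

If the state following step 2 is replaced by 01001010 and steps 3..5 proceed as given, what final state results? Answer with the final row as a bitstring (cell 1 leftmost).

00000000

state after step 2 := 01001010
3. -> 11111011
4. -> 00000000
5. -> 00000000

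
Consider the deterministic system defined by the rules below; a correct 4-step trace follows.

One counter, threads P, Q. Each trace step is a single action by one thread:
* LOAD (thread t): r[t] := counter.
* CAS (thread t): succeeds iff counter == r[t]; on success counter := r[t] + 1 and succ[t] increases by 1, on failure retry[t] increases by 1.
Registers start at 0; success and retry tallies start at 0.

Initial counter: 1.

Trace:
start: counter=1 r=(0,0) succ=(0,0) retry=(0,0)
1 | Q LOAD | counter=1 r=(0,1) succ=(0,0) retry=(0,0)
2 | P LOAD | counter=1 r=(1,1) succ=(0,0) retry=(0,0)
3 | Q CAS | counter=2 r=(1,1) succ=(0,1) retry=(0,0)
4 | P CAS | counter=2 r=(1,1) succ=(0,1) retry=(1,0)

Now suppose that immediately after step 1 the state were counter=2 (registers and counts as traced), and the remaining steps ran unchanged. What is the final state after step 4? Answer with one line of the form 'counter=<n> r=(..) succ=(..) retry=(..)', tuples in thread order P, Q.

counter=3 r=(2,1) succ=(1,0) retry=(0,1)

state after step 1 := counter=2 r=(0,1) succ=(0,0) retry=(0,0)
2 | P LOAD | counter=2 r=(2,1) succ=(0,0) retry=(0,0)
3 | Q CAS | counter=2 r=(2,1) succ=(0,0) retry=(0,1)
4 | P CAS | counter=3 r=(2,1) succ=(1,0) retry=(0,1)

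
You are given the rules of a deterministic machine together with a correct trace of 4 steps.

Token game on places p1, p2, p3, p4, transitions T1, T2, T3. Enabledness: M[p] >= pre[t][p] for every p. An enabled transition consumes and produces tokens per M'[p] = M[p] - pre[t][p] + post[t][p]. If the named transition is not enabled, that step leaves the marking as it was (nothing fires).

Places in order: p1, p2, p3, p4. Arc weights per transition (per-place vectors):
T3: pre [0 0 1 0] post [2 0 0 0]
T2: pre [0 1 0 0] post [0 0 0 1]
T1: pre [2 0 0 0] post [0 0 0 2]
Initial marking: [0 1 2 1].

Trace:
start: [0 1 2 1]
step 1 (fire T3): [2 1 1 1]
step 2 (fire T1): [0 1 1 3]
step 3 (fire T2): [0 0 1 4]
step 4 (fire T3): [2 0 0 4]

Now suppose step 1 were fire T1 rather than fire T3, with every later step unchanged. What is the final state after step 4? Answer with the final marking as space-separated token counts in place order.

2 0 1 2

(re-executing from step 1 with the substitution; state before step 1: [0 1 2 1])
step 1 (fire T1): [0 1 2 1]
step 2 (fire T1): [0 1 2 1]
step 3 (fire T2): [0 0 2 2]
step 4 (fire T3): [2 0 1 2]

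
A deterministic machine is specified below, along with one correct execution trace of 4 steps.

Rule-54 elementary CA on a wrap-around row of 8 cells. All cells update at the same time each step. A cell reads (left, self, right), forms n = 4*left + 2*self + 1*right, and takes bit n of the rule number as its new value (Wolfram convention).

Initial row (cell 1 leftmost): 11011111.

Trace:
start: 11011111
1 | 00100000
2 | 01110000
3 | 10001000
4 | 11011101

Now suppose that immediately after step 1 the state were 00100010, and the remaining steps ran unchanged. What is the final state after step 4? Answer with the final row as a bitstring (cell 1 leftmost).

state after step 1 := 00100010
2 | 01110111
3 | 10001000
4 | 11011101

11011101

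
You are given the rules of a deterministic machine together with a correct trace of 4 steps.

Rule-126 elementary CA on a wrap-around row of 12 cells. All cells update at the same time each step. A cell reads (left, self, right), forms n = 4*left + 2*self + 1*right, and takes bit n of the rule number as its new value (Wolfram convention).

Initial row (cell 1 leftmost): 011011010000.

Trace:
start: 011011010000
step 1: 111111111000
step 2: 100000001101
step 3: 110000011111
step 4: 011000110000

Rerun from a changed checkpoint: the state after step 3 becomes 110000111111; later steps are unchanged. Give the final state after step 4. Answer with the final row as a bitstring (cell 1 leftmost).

011001100000

state after step 3 := 110000111111
step 4: 011001100000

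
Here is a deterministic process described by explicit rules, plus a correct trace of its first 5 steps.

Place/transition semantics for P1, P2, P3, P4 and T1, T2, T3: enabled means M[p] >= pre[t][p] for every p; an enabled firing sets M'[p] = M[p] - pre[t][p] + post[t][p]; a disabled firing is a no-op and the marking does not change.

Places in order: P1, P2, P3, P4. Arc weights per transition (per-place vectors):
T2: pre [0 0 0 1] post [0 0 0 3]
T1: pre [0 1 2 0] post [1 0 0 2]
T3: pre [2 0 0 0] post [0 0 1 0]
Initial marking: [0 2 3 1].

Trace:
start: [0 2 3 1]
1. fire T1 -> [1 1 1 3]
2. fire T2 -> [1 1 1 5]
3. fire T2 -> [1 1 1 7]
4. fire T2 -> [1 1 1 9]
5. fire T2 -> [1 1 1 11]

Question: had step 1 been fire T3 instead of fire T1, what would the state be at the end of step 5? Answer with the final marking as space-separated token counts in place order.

0 2 3 9

(re-executing from step 1 with the substitution; state before step 1: [0 2 3 1])
1. fire T3 -> [0 2 3 1]
2. fire T2 -> [0 2 3 3]
3. fire T2 -> [0 2 3 5]
4. fire T2 -> [0 2 3 7]
5. fire T2 -> [0 2 3 9]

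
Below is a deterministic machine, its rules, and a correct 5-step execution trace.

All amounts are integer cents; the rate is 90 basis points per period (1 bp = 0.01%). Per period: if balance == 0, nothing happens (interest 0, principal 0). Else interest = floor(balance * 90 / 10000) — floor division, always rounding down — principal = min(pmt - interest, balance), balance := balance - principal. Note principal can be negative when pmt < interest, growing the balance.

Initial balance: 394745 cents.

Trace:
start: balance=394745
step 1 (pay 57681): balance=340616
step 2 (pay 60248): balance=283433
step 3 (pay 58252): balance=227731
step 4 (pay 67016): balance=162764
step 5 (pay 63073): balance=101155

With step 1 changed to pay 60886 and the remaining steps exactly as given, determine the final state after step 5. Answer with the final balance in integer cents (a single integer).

97834

(re-executing from step 1 with the substitution; state before step 1: balance=394745)
step 1 (pay 60886): balance=337411
step 2 (pay 60248): balance=280199
step 3 (pay 58252): balance=224468
step 4 (pay 67016): balance=159472
step 5 (pay 63073): balance=97834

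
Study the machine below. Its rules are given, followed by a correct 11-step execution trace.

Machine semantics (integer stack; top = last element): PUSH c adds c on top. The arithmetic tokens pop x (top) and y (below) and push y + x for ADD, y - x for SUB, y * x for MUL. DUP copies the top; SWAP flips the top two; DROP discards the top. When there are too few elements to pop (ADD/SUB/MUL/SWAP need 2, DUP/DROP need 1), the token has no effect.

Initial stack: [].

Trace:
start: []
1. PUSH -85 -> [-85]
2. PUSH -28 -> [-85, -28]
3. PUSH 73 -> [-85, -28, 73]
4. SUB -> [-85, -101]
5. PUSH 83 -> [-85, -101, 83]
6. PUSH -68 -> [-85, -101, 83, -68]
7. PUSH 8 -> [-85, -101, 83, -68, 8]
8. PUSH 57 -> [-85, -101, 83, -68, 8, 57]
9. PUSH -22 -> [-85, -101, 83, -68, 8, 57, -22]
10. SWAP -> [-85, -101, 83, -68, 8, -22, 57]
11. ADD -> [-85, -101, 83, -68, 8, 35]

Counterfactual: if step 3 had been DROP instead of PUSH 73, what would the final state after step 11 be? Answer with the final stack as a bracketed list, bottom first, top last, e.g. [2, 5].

(re-executing from step 3 with the substitution; state before step 3: [-85, -28])
3. DROP -> [-85]
4. SUB -> [-85]
5. PUSH 83 -> [-85, 83]
6. PUSH -68 -> [-85, 83, -68]
7. PUSH 8 -> [-85, 83, -68, 8]
8. PUSH 57 -> [-85, 83, -68, 8, 57]
9. PUSH -22 -> [-85, 83, -68, 8, 57, -22]
10. SWAP -> [-85, 83, -68, 8, -22, 57]
11. ADD -> [-85, 83, -68, 8, 35]

[-85, 83, -68, 8, 35]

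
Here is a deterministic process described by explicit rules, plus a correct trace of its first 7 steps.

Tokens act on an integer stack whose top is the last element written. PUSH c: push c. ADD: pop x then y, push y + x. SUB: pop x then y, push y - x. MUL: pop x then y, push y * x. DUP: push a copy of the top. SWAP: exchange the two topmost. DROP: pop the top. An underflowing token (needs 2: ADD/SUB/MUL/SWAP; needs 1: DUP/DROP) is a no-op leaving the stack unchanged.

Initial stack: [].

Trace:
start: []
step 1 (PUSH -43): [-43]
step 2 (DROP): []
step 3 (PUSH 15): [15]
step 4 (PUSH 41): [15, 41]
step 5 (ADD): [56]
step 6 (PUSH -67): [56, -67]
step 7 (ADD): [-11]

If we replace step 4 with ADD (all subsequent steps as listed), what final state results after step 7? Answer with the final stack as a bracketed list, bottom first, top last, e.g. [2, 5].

[-52]

(re-executing from step 4 with the substitution; state before step 4: [15])
step 4 (ADD): [15]
step 5 (ADD): [15]
step 6 (PUSH -67): [15, -67]
step 7 (ADD): [-52]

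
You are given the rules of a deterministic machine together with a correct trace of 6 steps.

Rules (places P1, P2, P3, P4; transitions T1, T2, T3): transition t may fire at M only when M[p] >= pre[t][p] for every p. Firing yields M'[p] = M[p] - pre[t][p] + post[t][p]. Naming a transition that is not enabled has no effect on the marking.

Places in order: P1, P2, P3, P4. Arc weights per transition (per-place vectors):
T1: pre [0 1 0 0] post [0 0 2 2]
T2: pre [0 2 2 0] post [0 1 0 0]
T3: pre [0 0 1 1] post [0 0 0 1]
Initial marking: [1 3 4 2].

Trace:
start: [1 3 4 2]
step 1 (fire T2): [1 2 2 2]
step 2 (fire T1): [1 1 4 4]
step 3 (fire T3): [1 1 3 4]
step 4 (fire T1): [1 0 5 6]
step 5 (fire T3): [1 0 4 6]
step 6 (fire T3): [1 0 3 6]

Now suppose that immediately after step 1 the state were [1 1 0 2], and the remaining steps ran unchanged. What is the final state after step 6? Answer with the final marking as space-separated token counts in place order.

1 0 0 4

state after step 1 := [1 1 0 2]
step 2 (fire T1): [1 0 2 4]
step 3 (fire T3): [1 0 1 4]
step 4 (fire T1): [1 0 1 4]
step 5 (fire T3): [1 0 0 4]
step 6 (fire T3): [1 0 0 4]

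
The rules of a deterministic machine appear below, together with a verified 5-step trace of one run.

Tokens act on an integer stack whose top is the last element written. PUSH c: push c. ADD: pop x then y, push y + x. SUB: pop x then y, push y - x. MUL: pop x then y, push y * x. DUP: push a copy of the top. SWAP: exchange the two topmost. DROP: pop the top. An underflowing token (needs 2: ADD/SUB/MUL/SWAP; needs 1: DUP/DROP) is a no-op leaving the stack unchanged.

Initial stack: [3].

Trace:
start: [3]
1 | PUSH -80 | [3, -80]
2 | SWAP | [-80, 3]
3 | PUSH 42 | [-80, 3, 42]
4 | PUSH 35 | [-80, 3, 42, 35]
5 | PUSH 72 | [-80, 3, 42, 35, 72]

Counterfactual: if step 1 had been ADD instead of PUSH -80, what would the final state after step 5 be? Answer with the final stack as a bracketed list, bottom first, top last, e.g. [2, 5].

[3, 42, 35, 72]

(re-executing from step 1 with the substitution; state before step 1: [3])
1 | ADD | [3]
2 | SWAP | [3]
3 | PUSH 42 | [3, 42]
4 | PUSH 35 | [3, 42, 35]
5 | PUSH 72 | [3, 42, 35, 72]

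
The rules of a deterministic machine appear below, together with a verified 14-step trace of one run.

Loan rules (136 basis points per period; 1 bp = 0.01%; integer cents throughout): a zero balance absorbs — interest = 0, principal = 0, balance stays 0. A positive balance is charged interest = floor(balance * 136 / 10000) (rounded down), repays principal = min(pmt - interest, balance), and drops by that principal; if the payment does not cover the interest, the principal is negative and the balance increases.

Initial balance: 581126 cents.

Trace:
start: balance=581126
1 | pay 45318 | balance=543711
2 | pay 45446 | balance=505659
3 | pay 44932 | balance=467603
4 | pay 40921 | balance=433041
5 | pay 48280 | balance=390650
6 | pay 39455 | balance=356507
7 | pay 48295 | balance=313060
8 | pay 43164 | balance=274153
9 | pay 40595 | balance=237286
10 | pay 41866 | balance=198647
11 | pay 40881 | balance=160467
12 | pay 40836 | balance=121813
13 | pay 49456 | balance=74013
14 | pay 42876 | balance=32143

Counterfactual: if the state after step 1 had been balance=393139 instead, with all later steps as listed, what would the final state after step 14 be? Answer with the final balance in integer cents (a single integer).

state after step 1 := balance=393139
2 | pay 45446 | balance=353039
3 | pay 44932 | balance=312908
4 | pay 40921 | balance=276242
5 | pay 48280 | balance=231718
6 | pay 39455 | balance=195414
7 | pay 48295 | balance=149776
8 | pay 43164 | balance=108648
9 | pay 40595 | balance=69530
10 | pay 41866 | balance=28609
11 | pay 40881 | balance=0
12 | pay 40836 | balance=0
13 | pay 49456 | balance=0
14 | pay 42876 | balance=0

0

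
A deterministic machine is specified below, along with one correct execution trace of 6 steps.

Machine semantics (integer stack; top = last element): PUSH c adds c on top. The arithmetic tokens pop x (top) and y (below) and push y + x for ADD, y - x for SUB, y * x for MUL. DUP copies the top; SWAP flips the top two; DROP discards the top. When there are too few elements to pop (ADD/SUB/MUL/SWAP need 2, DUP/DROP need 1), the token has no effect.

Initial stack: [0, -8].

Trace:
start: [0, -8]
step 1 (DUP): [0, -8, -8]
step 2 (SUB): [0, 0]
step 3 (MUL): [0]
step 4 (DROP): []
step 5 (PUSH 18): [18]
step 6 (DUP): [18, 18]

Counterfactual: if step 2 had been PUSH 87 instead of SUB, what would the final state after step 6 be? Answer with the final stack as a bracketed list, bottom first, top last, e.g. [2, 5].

(re-executing from step 2 with the substitution; state before step 2: [0, -8, -8])
step 2 (PUSH 87): [0, -8, -8, 87]
step 3 (MUL): [0, -8, -696]
step 4 (DROP): [0, -8]
step 5 (PUSH 18): [0, -8, 18]
step 6 (DUP): [0, -8, 18, 18]

[0, -8, 18, 18]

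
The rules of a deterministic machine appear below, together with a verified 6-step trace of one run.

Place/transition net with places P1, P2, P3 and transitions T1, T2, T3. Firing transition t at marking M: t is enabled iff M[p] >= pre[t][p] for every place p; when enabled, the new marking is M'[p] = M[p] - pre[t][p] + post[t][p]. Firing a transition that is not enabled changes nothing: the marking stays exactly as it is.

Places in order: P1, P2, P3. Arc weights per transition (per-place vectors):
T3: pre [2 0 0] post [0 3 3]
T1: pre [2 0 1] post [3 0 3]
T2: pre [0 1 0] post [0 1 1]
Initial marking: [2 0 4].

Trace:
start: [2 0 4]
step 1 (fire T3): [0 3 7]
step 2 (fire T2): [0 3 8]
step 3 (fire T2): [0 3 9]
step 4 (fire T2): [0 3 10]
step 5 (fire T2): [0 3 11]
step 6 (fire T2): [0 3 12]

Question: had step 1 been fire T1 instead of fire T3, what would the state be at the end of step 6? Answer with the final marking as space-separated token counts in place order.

3 0 6

(re-executing from step 1 with the substitution; state before step 1: [2 0 4])
step 1 (fire T1): [3 0 6]
step 2 (fire T2): [3 0 6]
step 3 (fire T2): [3 0 6]
step 4 (fire T2): [3 0 6]
step 5 (fire T2): [3 0 6]
step 6 (fire T2): [3 0 6]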